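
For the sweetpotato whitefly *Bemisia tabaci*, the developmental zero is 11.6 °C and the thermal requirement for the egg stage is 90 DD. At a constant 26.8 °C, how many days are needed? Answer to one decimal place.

5.9 days

Daily accumulation = 26.8 − 11.6 = 15.2 DD/day.
Duration = 90 / 15.2 = 5.921 ≈ 5.9 days.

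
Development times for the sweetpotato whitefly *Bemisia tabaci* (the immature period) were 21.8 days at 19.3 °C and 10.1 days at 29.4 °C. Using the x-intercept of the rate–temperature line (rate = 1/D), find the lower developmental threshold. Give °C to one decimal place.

10.6 °C

Equal thermal constants: D₁(T₁ − T_b) = D₂(T₂ − T_b).
21.8·(19.3 − T_b) = 10.1·(29.4 − T_b)
T_b = (21.8·19.3 − 10.1·29.4) / (21.8 − 10.1) = 123.80 / 11.7 = 10.581 °C ≈ 10.6 °C.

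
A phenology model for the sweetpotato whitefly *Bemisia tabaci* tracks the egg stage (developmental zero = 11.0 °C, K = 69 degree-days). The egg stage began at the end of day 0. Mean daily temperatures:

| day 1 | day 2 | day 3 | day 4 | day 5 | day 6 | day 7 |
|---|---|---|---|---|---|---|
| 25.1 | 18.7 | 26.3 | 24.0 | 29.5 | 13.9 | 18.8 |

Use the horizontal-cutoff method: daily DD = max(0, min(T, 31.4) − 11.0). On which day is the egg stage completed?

Daily DD above 11.0 °C (capped at 20.4): 14.1, 7.7, 15.3, 13.0, 18.5, 2.9, 7.8.
Cumulative: 14.1, 21.8, 37.1, 50.1, 68.6, 71.5, 79.3.
The total first reaches 69 DD on day 6.

day 6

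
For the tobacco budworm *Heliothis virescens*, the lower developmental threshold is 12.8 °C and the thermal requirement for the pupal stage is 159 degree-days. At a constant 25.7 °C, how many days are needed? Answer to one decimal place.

Daily accumulation = 25.7 − 12.8 = 12.9 DD/day.
Duration = 159 / 12.9 = 12.326 ≈ 12.3 days.

12.3 days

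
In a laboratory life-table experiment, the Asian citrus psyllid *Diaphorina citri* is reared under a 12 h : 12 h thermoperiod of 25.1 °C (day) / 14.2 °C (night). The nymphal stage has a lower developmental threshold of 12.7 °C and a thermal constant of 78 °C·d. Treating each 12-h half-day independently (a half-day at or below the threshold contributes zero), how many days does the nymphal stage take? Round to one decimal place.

Day half: max(0, 25.1 − 12.7) × 0.5 = 12.4 × 0.5 = 6.20 DD.
Night half: max(0, 14.2 − 12.7) × 0.5 = 1.5 × 0.5 = 0.75 DD.
Per 24 h: 6.95 DD/day.
Duration = 78 / 6.95 = 11.223 ≈ 11.2 days.

11.2 days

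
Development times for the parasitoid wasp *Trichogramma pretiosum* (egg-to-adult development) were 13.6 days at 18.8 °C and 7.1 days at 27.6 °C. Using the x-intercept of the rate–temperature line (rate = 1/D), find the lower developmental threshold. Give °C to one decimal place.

9.2 °C

Linear rate model ⇒ the product D·(T − T_b) is constant across temperatures.
13.6·(18.8 − T_b) = 7.1·(27.6 − T_b)
T_b = (13.6·18.8 − 7.1·27.6) / (13.6 − 7.1) = 59.72 / 6.5 = 9.188 °C ≈ 9.2 °C.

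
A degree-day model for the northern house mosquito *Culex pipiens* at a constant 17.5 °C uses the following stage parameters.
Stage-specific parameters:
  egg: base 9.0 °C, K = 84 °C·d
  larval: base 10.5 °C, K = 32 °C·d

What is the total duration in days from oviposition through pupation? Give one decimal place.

egg: 84 / (17.5 − 9.0) = 84 / 8.5 = 9.882 d.
larval: 32 / (17.5 − 10.5) = 32 / 7.0 = 4.571 d.
Sum = 14.454 ≈ 14.5 days.

14.5 days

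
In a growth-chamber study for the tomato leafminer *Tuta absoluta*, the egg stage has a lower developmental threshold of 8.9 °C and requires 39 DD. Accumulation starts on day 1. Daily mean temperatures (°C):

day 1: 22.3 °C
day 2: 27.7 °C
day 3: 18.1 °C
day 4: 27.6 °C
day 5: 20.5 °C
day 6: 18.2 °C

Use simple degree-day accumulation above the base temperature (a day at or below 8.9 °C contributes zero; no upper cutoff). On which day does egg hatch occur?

day 3

Daily DD above 8.9 °C: 13.4, 18.8, 9.2, 18.7, 11.6, 9.3.
Cumulative: 13.4, 32.2, 41.4, 60.1, 71.7, 81.0.
The total first reaches 39 DD on day 3.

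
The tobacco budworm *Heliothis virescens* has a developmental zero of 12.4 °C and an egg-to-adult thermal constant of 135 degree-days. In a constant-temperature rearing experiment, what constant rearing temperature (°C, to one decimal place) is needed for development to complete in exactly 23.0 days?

Required daily accumulation = 135 / 23.0 = 5.870 DD/day.
T = T_base + 5.870 = 12.4 + 5.870 = 18.270 ≈ 18.3 °C.

18.3 °C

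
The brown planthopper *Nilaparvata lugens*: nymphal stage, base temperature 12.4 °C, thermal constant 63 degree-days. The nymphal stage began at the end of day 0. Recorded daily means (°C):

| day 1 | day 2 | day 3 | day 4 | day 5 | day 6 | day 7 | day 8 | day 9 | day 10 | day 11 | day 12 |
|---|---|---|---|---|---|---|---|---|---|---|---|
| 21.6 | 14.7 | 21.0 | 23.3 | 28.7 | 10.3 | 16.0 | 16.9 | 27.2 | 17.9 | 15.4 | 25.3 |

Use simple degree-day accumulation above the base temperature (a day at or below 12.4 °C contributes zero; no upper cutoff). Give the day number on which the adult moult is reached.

Daily DD above 12.4 °C: 9.2, 2.3, 8.6, 10.9, 16.3, 0.0, 3.6, 4.5, 14.8, 5.5, 3.0, 12.9.
Cumulative: 9.2, 11.5, 20.1, 31.0, 47.3, 47.3, 50.9, 55.4, 70.2, 75.7, 78.7, 91.6.
The total first reaches 63 DD on day 9.

day 9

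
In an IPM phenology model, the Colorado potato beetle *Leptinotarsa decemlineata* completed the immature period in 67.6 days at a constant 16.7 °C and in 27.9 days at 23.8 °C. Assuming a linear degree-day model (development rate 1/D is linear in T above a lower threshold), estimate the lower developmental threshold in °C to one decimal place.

Equal thermal constants: D₁(T₁ − T_b) = D₂(T₂ − T_b).
67.6·(16.7 − T_b) = 27.9·(23.8 − T_b)
T_b = (67.6·16.7 − 27.9·23.8) / (67.6 − 27.9) = 464.90 / 39.7 = 11.710 °C ≈ 11.7 °C.

11.7 °C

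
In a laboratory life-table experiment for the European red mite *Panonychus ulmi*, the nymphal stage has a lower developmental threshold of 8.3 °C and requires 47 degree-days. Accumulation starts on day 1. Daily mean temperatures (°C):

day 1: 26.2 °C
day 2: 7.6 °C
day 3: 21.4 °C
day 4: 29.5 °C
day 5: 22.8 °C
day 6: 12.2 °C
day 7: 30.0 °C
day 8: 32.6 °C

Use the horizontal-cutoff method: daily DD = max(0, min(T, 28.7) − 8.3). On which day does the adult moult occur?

day 4

Daily DD above 8.3 °C (capped at 20.4): 17.9, 0.0, 13.1, 20.4, 14.5, 3.9, 20.4, 20.4.
Cumulative: 17.9, 17.9, 31.0, 51.4, 65.9, 69.8, 90.2, 110.6.
The total first reaches 47 DD on day 4.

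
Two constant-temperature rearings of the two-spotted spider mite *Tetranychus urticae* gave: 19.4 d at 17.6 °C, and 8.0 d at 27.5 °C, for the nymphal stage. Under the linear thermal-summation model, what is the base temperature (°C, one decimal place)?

10.7 °C

Equal thermal constants: D₁(T₁ − T_b) = D₂(T₂ − T_b).
19.4·(17.6 − T_b) = 8.0·(27.5 − T_b)
T_b = (19.4·17.6 − 8.0·27.5) / (19.4 − 8.0) = 121.44 / 11.4 = 10.653 °C ≈ 10.7 °C.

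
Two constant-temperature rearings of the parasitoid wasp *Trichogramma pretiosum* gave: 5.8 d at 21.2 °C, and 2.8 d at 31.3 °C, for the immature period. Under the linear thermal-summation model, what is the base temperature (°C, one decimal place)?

Equal thermal constants: D₁(T₁ − T_b) = D₂(T₂ − T_b).
5.8·(21.2 − T_b) = 2.8·(31.3 − T_b)
T_b = (5.8·21.2 − 2.8·31.3) / (5.8 − 2.8) = 35.32 / 3.0 = 11.773 °C ≈ 11.8 °C.

11.8 °C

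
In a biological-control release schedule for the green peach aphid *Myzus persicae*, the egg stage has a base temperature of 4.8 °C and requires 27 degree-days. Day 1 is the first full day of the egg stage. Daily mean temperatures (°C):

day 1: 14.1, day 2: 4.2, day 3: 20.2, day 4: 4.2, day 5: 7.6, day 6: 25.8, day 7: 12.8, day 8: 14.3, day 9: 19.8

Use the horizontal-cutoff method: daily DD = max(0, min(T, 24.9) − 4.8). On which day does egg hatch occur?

Daily DD above 4.8 °C (capped at 20.1): 9.3, 0.0, 15.4, 0.0, 2.8, 20.1, 8.0, 9.5, 15.0.
Cumulative: 9.3, 9.3, 24.7, 24.7, 27.5, 47.6, 55.6, 65.1, 80.1.
The total first reaches 27 DD on day 5.

day 5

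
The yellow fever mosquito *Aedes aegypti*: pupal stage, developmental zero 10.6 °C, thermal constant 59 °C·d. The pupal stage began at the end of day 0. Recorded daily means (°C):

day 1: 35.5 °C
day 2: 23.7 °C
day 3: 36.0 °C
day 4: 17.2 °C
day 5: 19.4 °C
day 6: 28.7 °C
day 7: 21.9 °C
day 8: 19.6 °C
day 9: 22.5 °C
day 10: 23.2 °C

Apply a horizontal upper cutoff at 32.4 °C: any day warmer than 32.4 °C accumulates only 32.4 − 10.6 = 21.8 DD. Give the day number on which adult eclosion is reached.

Daily DD above 10.6 °C (capped at 21.8): 21.8, 13.1, 21.8, 6.6, 8.8, 18.1, 11.3, 9.0, 11.9, 12.6.
Cumulative: 21.8, 34.9, 56.7, 63.3, 72.1, 90.2, 101.5, 110.5, 122.4, 135.0.
The total first reaches 59 DD on day 4.

day 4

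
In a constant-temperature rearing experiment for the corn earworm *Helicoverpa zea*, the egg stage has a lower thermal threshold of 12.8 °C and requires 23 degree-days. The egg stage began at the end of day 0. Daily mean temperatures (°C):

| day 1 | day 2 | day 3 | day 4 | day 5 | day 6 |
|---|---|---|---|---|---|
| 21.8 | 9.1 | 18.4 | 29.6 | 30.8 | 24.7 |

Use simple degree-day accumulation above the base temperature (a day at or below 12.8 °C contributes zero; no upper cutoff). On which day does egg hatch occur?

Daily DD above 12.8 °C: 9.0, 0.0, 5.6, 16.8, 18.0, 11.9.
Cumulative: 9.0, 9.0, 14.6, 31.4, 49.4, 61.3.
The total first reaches 23 DD on day 4.

day 4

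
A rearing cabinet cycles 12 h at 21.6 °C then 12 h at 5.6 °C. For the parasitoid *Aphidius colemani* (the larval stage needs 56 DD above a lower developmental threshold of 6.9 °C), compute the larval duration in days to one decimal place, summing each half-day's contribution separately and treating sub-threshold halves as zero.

7.6 days

Day half: max(0, 21.6 − 6.9) × 0.5 = 14.7 × 0.5 = 7.35 DD.
Night half: max(0, 5.6 − 6.9) × 0.5 = 0.0 × 0.5 = 0.00 DD.
Per 24 h: 7.35 DD/day.
Duration = 56 / 7.35 = 7.619 ≈ 7.6 days.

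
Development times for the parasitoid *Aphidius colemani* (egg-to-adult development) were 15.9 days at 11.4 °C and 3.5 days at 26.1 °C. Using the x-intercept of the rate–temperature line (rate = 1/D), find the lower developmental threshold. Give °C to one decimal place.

Linear rate model ⇒ the product D·(T − T_b) is constant across temperatures.
15.9·(11.4 − T_b) = 3.5·(26.1 − T_b)
T_b = (15.9·11.4 − 3.5·26.1) / (15.9 − 3.5) = 89.91 / 12.4 = 7.251 °C ≈ 7.3 °C.

7.3 °C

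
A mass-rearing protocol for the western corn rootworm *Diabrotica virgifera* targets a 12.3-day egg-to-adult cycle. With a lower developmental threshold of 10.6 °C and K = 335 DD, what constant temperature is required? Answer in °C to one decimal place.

37.8 °C

Required daily accumulation = 335 / 12.3 = 27.236 DD/day.
T = T_base + 27.236 = 10.6 + 27.236 = 37.836 ≈ 37.8 °C.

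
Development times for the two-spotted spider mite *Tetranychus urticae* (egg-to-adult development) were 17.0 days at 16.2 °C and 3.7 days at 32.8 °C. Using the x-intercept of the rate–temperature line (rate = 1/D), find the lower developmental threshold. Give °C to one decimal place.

11.6 °C

Under the model K = D·(T − T_b), so D₁·(T₁ − T_b) = D₂·(T₂ − T_b).
17.0·(16.2 − T_b) = 3.7·(32.8 − T_b)
T_b = (17.0·16.2 − 3.7·32.8) / (17.0 − 3.7) = 154.04 / 13.3 = 11.582 °C ≈ 11.6 °C.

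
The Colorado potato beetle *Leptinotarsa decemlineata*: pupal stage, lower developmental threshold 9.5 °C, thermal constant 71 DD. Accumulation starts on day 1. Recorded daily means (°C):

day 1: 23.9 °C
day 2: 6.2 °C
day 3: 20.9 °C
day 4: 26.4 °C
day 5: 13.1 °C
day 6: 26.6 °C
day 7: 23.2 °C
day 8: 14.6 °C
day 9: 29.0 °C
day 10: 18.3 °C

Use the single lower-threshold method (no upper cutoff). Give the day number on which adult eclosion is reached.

Daily DD above 9.5 °C: 14.4, 0.0, 11.4, 16.9, 3.6, 17.1, 13.7, 5.1, 19.5, 8.8.
Cumulative: 14.4, 14.4, 25.8, 42.7, 46.3, 63.4, 77.1, 82.2, 101.7, 110.5.
The total first reaches 71 DD on day 7.

day 7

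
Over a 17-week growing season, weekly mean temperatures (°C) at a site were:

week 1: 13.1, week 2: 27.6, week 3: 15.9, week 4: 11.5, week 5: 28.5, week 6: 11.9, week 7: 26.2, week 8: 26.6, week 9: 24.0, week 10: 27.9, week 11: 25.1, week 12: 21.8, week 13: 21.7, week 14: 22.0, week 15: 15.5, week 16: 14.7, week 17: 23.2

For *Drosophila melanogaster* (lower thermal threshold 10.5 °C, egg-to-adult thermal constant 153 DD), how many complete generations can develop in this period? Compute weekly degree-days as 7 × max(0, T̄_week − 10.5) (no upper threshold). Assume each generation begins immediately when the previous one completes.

8 generations

Weekly DD (7 × max(0, T̄ − 10.5)): 18.2, 119.7, 37.8, 7.0, 126.0, 9.8, 109.9, 112.7, 94.5, 121.8, 102.2, 79.1, 78.4, 80.5, 35.0, 29.4, 88.9.
Season total = 1250.9 DD.
Complete generations = ⌊1250.9 / 153⌋ = 8.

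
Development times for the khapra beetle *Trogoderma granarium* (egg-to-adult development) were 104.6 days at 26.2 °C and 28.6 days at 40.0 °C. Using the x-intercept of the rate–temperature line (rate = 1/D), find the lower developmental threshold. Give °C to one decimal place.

Linear rate model ⇒ the product D·(T − T_b) is constant across temperatures.
104.6·(26.2 − T_b) = 28.6·(40.0 − T_b)
T_b = (104.6·26.2 − 28.6·40.0) / (104.6 − 28.6) = 1596.52 / 76.0 = 21.007 °C ≈ 21.0 °C.

21.0 °C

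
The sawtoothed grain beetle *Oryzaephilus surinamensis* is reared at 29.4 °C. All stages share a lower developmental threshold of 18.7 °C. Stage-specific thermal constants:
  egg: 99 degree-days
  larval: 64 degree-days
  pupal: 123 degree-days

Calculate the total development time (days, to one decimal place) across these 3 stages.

26.7 days

Daily accumulation at 29.4 °C = 29.4 − 18.7 = 10.7 DD/day.
Total K = 99 + 64 + 123 = 286 DD.
Total duration = 286 / 10.7 = 26.729 ≈ 26.7 days.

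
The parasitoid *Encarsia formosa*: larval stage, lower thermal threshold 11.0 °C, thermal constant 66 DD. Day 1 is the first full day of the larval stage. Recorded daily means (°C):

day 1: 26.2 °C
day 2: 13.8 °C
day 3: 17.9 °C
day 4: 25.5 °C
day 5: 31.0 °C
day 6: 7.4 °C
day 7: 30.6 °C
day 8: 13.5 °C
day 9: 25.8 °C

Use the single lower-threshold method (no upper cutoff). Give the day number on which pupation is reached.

day 7

Daily DD above 11.0 °C: 15.2, 2.8, 6.9, 14.5, 20.0, 0.0, 19.6, 2.5, 14.8.
Cumulative: 15.2, 18.0, 24.9, 39.4, 59.4, 59.4, 79.0, 81.5, 96.3.
The total first reaches 66 DD on day 7.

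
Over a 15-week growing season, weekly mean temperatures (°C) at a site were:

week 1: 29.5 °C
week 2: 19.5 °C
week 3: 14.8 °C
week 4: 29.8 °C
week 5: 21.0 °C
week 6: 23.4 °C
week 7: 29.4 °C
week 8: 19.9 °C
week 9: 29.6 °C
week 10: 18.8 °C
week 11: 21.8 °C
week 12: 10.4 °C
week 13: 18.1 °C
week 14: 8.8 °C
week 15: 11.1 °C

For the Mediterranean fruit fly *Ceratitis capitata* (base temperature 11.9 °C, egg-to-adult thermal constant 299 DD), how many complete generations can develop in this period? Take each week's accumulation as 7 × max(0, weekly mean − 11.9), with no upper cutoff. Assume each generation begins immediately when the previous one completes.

Weekly DD (7 × max(0, T̄ − 11.9)): 123.2, 53.2, 20.3, 125.3, 63.7, 80.5, 122.5, 56.0, 123.9, 48.3, 69.3, 0.0, 43.4, 0.0, 0.0.
Season total = 929.6 DD.
Complete generations = ⌊929.6 / 299⌋ = 3.

3 generations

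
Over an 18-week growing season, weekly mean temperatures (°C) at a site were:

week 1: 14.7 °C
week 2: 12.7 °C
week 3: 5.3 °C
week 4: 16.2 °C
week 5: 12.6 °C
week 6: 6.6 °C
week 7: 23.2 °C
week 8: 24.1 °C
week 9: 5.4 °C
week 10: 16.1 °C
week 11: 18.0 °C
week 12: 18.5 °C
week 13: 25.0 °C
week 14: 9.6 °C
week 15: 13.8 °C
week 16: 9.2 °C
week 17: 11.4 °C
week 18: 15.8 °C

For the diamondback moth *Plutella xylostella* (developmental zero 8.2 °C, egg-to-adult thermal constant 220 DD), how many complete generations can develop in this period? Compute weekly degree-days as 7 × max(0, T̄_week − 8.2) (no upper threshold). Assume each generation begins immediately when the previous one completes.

Weekly DD (7 × max(0, T̄ − 8.2)): 45.5, 31.5, 0.0, 56.0, 30.8, 0.0, 105.0, 111.3, 0.0, 55.3, 68.6, 72.1, 117.6, 9.8, 39.2, 7.0, 22.4, 53.2.
Season total = 825.3 DD.
Complete generations = ⌊825.3 / 220⌋ = 3.

3 generations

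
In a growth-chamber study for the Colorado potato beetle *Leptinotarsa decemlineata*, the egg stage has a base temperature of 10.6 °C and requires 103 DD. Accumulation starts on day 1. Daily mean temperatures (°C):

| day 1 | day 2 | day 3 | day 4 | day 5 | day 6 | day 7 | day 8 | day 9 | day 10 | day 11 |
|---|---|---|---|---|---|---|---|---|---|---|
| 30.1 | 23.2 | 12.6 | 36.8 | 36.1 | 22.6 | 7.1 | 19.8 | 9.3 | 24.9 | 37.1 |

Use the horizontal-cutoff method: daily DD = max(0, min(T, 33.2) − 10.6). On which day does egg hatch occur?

day 10

Daily DD above 10.6 °C (capped at 22.6): 19.5, 12.6, 2.0, 22.6, 22.6, 12.0, 0.0, 9.2, 0.0, 14.3, 22.6.
Cumulative: 19.5, 32.1, 34.1, 56.7, 79.3, 91.3, 91.3, 100.5, 100.5, 114.8, 137.4.
The total first reaches 103 DD on day 10.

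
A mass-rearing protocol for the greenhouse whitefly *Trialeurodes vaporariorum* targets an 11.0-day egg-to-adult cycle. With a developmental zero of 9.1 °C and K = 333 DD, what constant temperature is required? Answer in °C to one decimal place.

39.4 °C

Required daily accumulation = 333 / 11.0 = 30.273 DD/day.
T = T_base + 30.273 = 9.1 + 30.273 = 39.373 ≈ 39.4 °C.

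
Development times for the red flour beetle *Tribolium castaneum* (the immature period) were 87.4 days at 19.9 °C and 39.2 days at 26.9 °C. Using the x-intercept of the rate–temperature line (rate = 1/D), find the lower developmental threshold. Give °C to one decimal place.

14.2 °C

Equal thermal constants: D₁(T₁ − T_b) = D₂(T₂ − T_b).
87.4·(19.9 − T_b) = 39.2·(26.9 − T_b)
T_b = (87.4·19.9 − 39.2·26.9) / (87.4 − 39.2) = 684.78 / 48.2 = 14.207 °C ≈ 14.2 °C.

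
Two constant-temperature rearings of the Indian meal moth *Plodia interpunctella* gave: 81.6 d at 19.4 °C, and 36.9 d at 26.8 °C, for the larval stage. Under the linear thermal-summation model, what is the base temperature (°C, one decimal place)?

Linear rate model ⇒ the product D·(T − T_b) is constant across temperatures.
81.6·(19.4 − T_b) = 36.9·(26.8 − T_b)
T_b = (81.6·19.4 − 36.9·26.8) / (81.6 − 36.9) = 594.12 / 44.7 = 13.291 °C ≈ 13.3 °C.

13.3 °C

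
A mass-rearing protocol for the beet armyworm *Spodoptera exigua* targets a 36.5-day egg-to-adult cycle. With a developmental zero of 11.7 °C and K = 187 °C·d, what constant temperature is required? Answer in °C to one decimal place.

Required daily accumulation = 187 / 36.5 = 5.123 DD/day.
T = T_base + 5.123 = 11.7 + 5.123 = 16.823 ≈ 16.8 °C.

16.8 °C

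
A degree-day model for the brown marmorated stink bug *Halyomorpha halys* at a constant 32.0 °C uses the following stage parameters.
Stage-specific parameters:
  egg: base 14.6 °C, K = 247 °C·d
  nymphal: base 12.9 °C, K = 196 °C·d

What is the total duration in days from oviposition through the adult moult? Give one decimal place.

egg: 247 / (32.0 − 14.6) = 247 / 17.4 = 14.195 d.
nymphal: 196 / (32.0 − 12.9) = 196 / 19.1 = 10.262 d.
Sum = 24.457 ≈ 24.5 days.

24.5 days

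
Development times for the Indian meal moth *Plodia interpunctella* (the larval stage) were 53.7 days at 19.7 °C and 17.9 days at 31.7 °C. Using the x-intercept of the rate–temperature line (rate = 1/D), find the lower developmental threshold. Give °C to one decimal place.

13.7 °C

Under the model K = D·(T − T_b), so D₁·(T₁ − T_b) = D₂·(T₂ − T_b).
53.7·(19.7 − T_b) = 17.9·(31.7 − T_b)
T_b = (53.7·19.7 − 17.9·31.7) / (53.7 − 17.9) = 490.46 / 35.8 = 13.700 °C ≈ 13.7 °C.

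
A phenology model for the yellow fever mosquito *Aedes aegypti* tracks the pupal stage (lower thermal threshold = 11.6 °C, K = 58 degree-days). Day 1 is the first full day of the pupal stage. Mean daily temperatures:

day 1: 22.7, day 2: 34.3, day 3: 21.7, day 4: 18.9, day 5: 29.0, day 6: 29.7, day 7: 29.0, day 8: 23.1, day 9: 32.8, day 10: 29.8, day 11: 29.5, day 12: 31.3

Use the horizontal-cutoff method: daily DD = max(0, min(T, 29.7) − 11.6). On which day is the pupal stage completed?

Daily DD above 11.6 °C (capped at 18.1): 11.1, 18.1, 10.1, 7.3, 17.4, 18.1, 17.4, 11.5, 18.1, 18.1, 17.9, 18.1.
Cumulative: 11.1, 29.2, 39.3, 46.6, 64.0, 82.1, 99.5, 111.0, 129.1, 147.2, 165.1, 183.2.
The total first reaches 58 DD on day 5.

day 5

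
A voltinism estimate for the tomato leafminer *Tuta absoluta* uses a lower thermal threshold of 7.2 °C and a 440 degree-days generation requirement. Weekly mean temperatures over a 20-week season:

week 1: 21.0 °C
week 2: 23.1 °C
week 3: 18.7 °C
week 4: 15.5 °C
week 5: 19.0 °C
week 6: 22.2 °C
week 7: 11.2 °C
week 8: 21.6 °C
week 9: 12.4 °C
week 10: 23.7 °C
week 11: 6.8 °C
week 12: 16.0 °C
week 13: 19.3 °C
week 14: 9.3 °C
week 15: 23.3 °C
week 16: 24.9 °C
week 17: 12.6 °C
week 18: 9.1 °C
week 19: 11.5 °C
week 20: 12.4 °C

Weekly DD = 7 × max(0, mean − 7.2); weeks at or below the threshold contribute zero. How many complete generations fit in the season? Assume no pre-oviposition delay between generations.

Weekly DD (7 × max(0, T̄ − 7.2)): 96.6, 111.3, 80.5, 58.1, 82.6, 105.0, 28.0, 100.8, 36.4, 115.5, 0.0, 61.6, 84.7, 14.7, 112.7, 123.9, 37.8, 13.3, 30.1, 36.4.
Season total = 1330.0 DD.
Complete generations = ⌊1330.0 / 440⌋ = 3.

3 generations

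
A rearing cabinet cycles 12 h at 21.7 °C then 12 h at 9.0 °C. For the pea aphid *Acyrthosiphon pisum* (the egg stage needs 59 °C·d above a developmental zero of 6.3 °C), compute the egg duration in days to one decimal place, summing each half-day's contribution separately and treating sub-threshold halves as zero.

6.5 days

Day half: max(0, 21.7 − 6.3) × 0.5 = 15.4 × 0.5 = 7.70 DD.
Night half: max(0, 9.0 − 6.3) × 0.5 = 2.7 × 0.5 = 1.35 DD.
Per 24 h: 9.05 DD/day.
Duration = 59 / 9.05 = 6.519 ≈ 6.5 days.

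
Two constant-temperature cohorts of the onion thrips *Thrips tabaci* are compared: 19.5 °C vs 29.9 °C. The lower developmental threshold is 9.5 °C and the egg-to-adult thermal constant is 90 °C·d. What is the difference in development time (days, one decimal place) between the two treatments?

4.6 days

At 19.5 °C: 90 / (19.5 − 9.5) = 90 / 10.0 = 9.000 d.
At 29.9 °C: 90 / (29.9 − 9.5) = 90 / 20.4 = 4.412 d.
Difference = |9.000 − 4.412| = 4.588 ≈ 4.6 days.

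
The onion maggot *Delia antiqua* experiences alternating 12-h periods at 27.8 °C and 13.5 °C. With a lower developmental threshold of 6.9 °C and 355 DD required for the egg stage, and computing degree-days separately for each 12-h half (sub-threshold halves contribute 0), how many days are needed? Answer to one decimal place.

Day half: max(0, 27.8 − 6.9) × 0.5 = 20.9 × 0.5 = 10.45 DD.
Night half: max(0, 13.5 − 6.9) × 0.5 = 6.6 × 0.5 = 3.30 DD.
Per 24 h: 13.75 DD/day.
Duration = 355 / 13.75 = 25.818 ≈ 25.8 days.

25.8 days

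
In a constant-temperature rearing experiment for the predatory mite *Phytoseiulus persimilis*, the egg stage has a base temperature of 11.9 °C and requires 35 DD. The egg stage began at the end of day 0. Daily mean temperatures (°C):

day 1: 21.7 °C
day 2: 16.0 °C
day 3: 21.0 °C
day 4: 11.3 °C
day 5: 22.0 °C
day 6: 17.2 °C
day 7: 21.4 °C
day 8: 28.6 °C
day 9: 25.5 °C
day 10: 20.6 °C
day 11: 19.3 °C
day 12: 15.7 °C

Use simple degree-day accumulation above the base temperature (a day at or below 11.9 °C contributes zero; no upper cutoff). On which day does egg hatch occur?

Daily DD above 11.9 °C: 9.8, 4.1, 9.1, 0.0, 10.1, 5.3, 9.5, 16.7, 13.6, 8.7, 7.4, 3.8.
Cumulative: 9.8, 13.9, 23.0, 23.0, 33.1, 38.4, 47.9, 64.6, 78.2, 86.9, 94.3, 98.1.
The total first reaches 35 DD on day 6.

day 6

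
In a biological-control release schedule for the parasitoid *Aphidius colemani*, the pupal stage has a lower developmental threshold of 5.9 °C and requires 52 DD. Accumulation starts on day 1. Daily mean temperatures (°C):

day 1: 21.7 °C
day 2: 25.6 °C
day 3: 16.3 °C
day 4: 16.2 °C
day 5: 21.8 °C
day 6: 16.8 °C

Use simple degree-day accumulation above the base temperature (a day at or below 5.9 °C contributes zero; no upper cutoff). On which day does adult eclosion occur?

Daily DD above 5.9 °C: 15.8, 19.7, 10.4, 10.3, 15.9, 10.9.
Cumulative: 15.8, 35.5, 45.9, 56.2, 72.1, 83.0.
The total first reaches 52 DD on day 4.

day 4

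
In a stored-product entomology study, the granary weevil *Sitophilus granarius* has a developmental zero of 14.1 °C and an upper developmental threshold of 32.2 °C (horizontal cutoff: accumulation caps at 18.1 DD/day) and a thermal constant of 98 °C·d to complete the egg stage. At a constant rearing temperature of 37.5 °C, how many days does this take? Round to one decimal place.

5.4 days

Temperature 37.5 °C exceeds the upper threshold, so daily accumulation caps at 32.2 − 14.1 = 18.1 DD/day.
Duration = 98 / 18.1 = 5.414 ≈ 5.4 days.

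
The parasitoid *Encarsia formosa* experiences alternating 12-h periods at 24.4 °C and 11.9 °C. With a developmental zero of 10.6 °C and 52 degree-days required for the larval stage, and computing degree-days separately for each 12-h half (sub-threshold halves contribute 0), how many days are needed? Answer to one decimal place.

Day half: max(0, 24.4 − 10.6) × 0.5 = 13.8 × 0.5 = 6.90 DD.
Night half: max(0, 11.9 − 10.6) × 0.5 = 1.3 × 0.5 = 0.65 DD.
Per 24 h: 7.55 DD/day.
Duration = 52 / 7.55 = 6.887 ≈ 6.9 days.

6.9 days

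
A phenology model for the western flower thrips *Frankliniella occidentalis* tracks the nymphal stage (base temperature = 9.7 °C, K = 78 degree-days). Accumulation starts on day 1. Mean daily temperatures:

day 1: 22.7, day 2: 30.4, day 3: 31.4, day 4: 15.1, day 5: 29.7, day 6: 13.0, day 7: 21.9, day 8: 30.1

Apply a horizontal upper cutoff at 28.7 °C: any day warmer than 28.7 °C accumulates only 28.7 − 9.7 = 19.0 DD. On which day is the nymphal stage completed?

day 6

Daily DD above 9.7 °C (capped at 19.0): 13.0, 19.0, 19.0, 5.4, 19.0, 3.3, 12.2, 19.0.
Cumulative: 13.0, 32.0, 51.0, 56.4, 75.4, 78.7, 90.9, 109.9.
The total first reaches 78 DD on day 6.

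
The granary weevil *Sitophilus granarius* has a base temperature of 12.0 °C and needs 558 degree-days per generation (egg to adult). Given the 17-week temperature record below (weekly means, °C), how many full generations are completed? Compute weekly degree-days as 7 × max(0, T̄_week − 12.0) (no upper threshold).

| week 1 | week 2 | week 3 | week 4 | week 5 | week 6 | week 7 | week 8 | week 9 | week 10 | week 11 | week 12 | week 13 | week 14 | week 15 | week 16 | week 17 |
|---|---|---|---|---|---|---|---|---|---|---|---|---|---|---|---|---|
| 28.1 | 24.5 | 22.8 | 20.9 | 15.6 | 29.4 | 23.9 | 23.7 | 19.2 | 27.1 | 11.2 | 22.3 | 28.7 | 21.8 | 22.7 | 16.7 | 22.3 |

Weekly DD (7 × max(0, T̄ − 12.0)): 112.7, 87.5, 75.6, 62.3, 25.2, 121.8, 83.3, 81.9, 50.4, 105.7, 0.0, 72.1, 116.9, 68.6, 74.9, 32.9, 72.1.
Season total = 1243.9 DD.
Complete generations = ⌊1243.9 / 558⌋ = 2.

2 generations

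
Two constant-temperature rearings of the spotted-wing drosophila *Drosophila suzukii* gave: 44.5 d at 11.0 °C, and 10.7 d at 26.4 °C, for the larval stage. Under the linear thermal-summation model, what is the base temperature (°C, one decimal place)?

Equal thermal constants: D₁(T₁ − T_b) = D₂(T₂ − T_b).
44.5·(11.0 − T_b) = 10.7·(26.4 − T_b)
T_b = (44.5·11.0 − 10.7·26.4) / (44.5 − 10.7) = 207.02 / 33.8 = 6.125 °C ≈ 6.1 °C.

6.1 °C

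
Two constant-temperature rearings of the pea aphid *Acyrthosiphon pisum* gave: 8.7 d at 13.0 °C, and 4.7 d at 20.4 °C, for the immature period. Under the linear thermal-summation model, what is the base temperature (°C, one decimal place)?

4.3 °C

Under the model K = D·(T − T_b), so D₁·(T₁ − T_b) = D₂·(T₂ − T_b).
8.7·(13.0 − T_b) = 4.7·(20.4 − T_b)
T_b = (8.7·13.0 − 4.7·20.4) / (8.7 − 4.7) = 17.22 / 4.0 = 4.305 °C ≈ 4.3 °C.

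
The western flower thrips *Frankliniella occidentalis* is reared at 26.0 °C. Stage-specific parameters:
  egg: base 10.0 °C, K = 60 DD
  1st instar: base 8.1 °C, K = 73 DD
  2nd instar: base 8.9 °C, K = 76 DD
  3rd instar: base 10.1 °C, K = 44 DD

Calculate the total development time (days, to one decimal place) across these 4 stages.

egg: 60 / (26.0 − 10.0) = 60 / 16.0 = 3.750 d.
1st instar: 73 / (26.0 − 8.1) = 73 / 17.9 = 4.078 d.
2nd instar: 76 / (26.0 − 8.9) = 76 / 17.1 = 4.444 d.
3rd instar: 44 / (26.0 − 10.1) = 44 / 15.9 = 2.767 d.
Sum = 15.040 ≈ 15.0 days.

15.0 days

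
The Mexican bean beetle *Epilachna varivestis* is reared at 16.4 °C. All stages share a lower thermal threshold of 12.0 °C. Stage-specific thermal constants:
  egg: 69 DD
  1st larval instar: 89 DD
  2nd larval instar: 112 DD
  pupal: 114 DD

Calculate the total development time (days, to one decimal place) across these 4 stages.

87.3 days

Daily accumulation at 16.4 °C = 16.4 − 12.0 = 4.4 DD/day.
Total K = 69 + 89 + 112 + 114 = 384 DD.
Total duration = 384 / 4.4 = 87.273 ≈ 87.3 days.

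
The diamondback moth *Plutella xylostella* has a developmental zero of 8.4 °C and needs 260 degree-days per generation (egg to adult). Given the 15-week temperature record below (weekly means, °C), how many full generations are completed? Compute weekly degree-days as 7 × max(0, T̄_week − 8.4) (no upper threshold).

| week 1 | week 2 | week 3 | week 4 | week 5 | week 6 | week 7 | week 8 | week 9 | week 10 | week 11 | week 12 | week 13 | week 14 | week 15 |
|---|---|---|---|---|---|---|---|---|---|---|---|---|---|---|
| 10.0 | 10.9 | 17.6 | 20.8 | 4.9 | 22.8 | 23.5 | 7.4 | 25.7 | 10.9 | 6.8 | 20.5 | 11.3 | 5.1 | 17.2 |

Weekly DD (7 × max(0, T̄ − 8.4)): 11.2, 17.5, 64.4, 86.8, 0.0, 100.8, 105.7, 0.0, 121.1, 17.5, 0.0, 84.7, 20.3, 0.0, 61.6.
Season total = 691.6 DD.
Complete generations = ⌊691.6 / 260⌋ = 2.

2 generations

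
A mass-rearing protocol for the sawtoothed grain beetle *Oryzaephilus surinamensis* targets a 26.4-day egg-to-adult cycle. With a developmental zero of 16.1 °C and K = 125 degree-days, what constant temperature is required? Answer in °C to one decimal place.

20.8 °C

Required daily accumulation = 125 / 26.4 = 4.735 DD/day.
T = T_base + 4.735 = 16.1 + 4.735 = 20.835 ≈ 20.8 °C.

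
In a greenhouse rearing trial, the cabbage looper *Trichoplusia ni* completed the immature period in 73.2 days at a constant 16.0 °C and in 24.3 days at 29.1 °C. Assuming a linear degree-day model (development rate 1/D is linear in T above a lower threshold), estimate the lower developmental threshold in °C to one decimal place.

9.5 °C

Linear rate model ⇒ the product D·(T − T_b) is constant across temperatures.
73.2·(16.0 − T_b) = 24.3·(29.1 − T_b)
T_b = (73.2·16.0 − 24.3·29.1) / (73.2 − 24.3) = 464.07 / 48.9 = 9.490 °C ≈ 9.5 °C.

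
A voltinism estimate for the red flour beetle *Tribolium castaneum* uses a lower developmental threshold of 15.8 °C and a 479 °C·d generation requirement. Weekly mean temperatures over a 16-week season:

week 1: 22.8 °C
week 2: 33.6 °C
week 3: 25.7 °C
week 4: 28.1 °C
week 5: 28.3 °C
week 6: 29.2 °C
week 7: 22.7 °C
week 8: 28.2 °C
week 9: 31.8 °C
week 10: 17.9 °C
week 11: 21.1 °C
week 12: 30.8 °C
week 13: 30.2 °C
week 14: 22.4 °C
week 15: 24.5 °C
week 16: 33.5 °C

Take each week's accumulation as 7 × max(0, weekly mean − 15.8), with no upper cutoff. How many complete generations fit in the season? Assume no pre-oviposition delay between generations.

Weekly DD (7 × max(0, T̄ − 15.8)): 49.0, 124.6, 69.3, 86.1, 87.5, 93.8, 48.3, 86.8, 112.0, 14.7, 37.1, 105.0, 100.8, 46.2, 60.9, 123.9.
Season total = 1246.0 DD.
Complete generations = ⌊1246.0 / 479⌋ = 2.

2 generations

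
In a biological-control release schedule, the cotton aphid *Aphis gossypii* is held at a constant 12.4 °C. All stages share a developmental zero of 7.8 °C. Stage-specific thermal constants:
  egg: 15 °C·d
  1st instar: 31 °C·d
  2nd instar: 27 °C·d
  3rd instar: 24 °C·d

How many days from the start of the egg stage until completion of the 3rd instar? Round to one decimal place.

Daily accumulation at 12.4 °C = 12.4 − 7.8 = 4.6 DD/day.
Total K = 15 + 31 + 27 + 24 = 97 DD.
Total duration = 97 / 4.6 = 21.087 ≈ 21.1 days.

21.1 days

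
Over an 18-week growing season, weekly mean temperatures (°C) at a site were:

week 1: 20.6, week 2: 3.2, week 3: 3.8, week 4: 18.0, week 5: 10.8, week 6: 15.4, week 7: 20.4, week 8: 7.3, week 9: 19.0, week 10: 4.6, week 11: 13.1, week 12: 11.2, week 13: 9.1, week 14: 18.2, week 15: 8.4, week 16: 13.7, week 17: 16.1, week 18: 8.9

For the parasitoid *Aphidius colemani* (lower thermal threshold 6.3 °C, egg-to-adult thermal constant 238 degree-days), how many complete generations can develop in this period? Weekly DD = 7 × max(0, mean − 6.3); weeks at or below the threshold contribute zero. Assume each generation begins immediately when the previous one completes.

Weekly DD (7 × max(0, T̄ − 6.3)): 100.1, 0.0, 0.0, 81.9, 31.5, 63.7, 98.7, 7.0, 88.9, 0.0, 47.6, 34.3, 19.6, 83.3, 14.7, 51.8, 68.6, 18.2.
Season total = 809.9 DD.
Complete generations = ⌊809.9 / 238⌋ = 3.

3 generations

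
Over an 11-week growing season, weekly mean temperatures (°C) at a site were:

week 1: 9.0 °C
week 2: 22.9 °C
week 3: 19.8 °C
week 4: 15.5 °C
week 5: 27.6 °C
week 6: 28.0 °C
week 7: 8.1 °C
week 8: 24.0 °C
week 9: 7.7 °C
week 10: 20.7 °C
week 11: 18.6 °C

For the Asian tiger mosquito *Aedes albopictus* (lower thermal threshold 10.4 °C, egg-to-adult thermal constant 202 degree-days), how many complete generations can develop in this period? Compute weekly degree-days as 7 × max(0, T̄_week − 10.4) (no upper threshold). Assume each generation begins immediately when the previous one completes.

Weekly DD (7 × max(0, T̄ − 10.4)): 0.0, 87.5, 65.8, 35.7, 120.4, 123.2, 0.0, 95.2, 0.0, 72.1, 57.4.
Season total = 657.3 DD.
Complete generations = ⌊657.3 / 202⌋ = 3.

3 generations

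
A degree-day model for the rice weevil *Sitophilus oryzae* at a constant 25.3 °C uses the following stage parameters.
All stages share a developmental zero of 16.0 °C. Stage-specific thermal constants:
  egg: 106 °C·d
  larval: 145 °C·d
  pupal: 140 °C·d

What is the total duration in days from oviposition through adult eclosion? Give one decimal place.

42.0 days

Daily accumulation at 25.3 °C = 25.3 − 16.0 = 9.3 DD/day.
Total K = 106 + 145 + 140 = 391 DD.
Total duration = 391 / 9.3 = 42.043 ≈ 42.0 days.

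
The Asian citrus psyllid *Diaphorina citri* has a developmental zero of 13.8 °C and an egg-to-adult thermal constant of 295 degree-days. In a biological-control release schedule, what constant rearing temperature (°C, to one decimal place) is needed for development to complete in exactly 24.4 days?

Required daily accumulation = 295 / 24.4 = 12.090 DD/day.
T = T_base + 12.090 = 13.8 + 12.090 = 25.890 ≈ 25.9 °C.

25.9 °C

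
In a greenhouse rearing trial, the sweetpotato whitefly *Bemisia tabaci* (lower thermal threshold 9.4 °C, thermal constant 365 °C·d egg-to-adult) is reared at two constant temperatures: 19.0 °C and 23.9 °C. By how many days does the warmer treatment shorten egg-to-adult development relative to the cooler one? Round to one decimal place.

At 19.0 °C: 365 / (19.0 − 9.4) = 365 / 9.6 = 38.021 d.
At 23.9 °C: 365 / (23.9 − 9.4) = 365 / 14.5 = 25.172 d.
Difference = |38.021 − 25.172| = 12.848 ≈ 12.8 days.

12.8 days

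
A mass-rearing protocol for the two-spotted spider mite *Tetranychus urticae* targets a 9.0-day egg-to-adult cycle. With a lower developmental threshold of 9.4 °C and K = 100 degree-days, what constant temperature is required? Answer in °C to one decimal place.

Required daily accumulation = 100 / 9.0 = 11.111 DD/day.
T = T_base + 11.111 = 9.4 + 11.111 = 20.511 ≈ 20.5 °C.

20.5 °C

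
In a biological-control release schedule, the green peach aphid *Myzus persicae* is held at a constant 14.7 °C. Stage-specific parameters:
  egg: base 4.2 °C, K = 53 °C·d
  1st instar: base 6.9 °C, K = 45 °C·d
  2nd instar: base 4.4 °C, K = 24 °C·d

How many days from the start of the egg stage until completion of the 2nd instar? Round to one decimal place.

13.1 days

egg: 53 / (14.7 − 4.2) = 53 / 10.5 = 5.048 d.
1st instar: 45 / (14.7 − 6.9) = 45 / 7.8 = 5.769 d.
2nd instar: 24 / (14.7 − 4.4) = 24 / 10.3 = 2.330 d.
Sum = 13.147 ≈ 13.1 days.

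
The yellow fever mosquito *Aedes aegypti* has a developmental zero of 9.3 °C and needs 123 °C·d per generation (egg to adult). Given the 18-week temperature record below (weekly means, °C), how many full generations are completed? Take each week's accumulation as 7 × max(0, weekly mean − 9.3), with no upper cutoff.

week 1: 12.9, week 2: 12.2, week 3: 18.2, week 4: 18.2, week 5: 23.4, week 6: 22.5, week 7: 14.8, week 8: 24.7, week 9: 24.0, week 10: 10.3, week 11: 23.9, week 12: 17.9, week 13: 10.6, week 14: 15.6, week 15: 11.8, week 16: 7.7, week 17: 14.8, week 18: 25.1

8 generations

Weekly DD (7 × max(0, T̄ − 9.3)): 25.2, 20.3, 62.3, 62.3, 98.7, 92.4, 38.5, 107.8, 102.9, 7.0, 102.2, 60.2, 9.1, 44.1, 17.5, 0.0, 38.5, 110.6.
Season total = 999.6 DD.
Complete generations = ⌊999.6 / 123⌋ = 8.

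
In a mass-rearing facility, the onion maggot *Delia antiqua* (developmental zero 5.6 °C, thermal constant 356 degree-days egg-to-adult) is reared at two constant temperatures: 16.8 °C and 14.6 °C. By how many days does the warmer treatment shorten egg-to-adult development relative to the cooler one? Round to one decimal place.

7.8 days

At 16.8 °C: 356 / (16.8 − 5.6) = 356 / 11.2 = 31.786 d.
At 14.6 °C: 356 / (14.6 − 5.6) = 356 / 9.0 = 39.556 d.
Difference = |31.786 − 39.556| = 7.770 ≈ 7.8 days.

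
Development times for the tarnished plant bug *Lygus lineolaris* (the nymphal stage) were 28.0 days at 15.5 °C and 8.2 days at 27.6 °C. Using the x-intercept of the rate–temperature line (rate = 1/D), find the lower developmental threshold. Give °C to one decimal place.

10.5 °C

Linear rate model ⇒ the product D·(T − T_b) is constant across temperatures.
28.0·(15.5 − T_b) = 8.2·(27.6 − T_b)
T_b = (28.0·15.5 − 8.2·27.6) / (28.0 − 8.2) = 207.68 / 19.8 = 10.489 °C ≈ 10.5 °C.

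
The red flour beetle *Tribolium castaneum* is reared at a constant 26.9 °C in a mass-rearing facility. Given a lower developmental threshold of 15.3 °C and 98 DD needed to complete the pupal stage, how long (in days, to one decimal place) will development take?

8.4 days

Daily accumulation = 26.9 − 15.3 = 11.6 DD/day.
Duration = 98 / 11.6 = 8.448 ≈ 8.4 days.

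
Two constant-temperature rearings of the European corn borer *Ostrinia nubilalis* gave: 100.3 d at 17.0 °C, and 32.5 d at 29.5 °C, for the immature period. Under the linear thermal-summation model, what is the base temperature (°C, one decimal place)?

11.0 °C

Equal thermal constants: D₁(T₁ − T_b) = D₂(T₂ − T_b).
100.3·(17.0 − T_b) = 32.5·(29.5 − T_b)
T_b = (100.3·17.0 − 32.5·29.5) / (100.3 − 32.5) = 746.35 / 67.8 = 11.008 °C ≈ 11.0 °C.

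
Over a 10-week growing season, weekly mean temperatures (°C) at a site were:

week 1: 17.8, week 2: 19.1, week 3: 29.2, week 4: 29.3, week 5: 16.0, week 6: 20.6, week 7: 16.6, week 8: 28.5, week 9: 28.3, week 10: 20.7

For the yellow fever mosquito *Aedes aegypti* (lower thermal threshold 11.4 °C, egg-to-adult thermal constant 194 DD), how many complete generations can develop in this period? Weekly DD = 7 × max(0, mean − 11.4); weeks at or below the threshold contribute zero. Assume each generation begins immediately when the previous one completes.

Weekly DD (7 × max(0, T̄ − 11.4)): 44.8, 53.9, 124.6, 125.3, 32.2, 64.4, 36.4, 119.7, 118.3, 65.1.
Season total = 784.7 DD.
Complete generations = ⌊784.7 / 194⌋ = 4.

4 generations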